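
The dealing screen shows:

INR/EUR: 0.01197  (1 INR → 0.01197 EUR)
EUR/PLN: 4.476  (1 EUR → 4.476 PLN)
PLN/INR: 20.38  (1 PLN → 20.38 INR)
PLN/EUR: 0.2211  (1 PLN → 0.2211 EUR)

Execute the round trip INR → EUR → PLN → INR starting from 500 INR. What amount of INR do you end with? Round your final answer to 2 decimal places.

500 INR × 0.01197 = 5.985 EUR
5.985 EUR × 4.476 = 26.78886 PLN
26.78886 PLN × 20.38 = 545.9569668 INR

545.96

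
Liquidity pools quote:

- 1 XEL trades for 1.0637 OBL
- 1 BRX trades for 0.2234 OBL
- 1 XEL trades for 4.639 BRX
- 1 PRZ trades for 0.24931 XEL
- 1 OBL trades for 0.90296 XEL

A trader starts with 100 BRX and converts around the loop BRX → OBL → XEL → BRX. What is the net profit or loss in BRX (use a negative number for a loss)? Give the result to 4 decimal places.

100 BRX × 0.2234 = 22.34 OBL
22.34 OBL × 0.90296 = 20.1721264 XEL
20.1721264 XEL × 4.639 = 93.5784943696 BRX
Net change: 93.5784943696 − 100 = -6.4215056304 BRX

-6.4215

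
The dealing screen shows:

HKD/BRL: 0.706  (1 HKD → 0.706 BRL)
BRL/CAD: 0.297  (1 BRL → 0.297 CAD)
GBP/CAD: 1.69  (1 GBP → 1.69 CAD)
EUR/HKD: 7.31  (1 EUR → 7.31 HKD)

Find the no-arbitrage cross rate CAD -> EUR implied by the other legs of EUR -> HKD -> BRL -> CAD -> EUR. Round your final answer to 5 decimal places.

Known legs of the cycle: 7.31 × 0.706 × 0.297 = 1.53277542
For no arbitrage the full-cycle product must be 1, so the missing rate is 1 / 1.53277542 ≈ 0.6524113.

0.65241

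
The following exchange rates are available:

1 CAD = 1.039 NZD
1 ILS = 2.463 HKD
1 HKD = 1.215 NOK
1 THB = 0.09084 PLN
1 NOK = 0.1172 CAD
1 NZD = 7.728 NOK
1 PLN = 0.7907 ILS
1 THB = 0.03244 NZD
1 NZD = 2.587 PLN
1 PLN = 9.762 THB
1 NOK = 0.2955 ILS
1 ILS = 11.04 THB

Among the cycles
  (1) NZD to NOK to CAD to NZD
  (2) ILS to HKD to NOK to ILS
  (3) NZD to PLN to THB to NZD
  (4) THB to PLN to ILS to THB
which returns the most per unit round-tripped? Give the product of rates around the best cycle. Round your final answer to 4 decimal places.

0.9410

(1) 7.728 × 0.1172 × 1.039 = 0.94104
(2) 2.463 × 1.215 × 0.2955 = 0.88430
(3) 2.587 × 9.762 × 0.03244 = 0.81925
(4) 0.09084 × 0.7907 × 11.04 = 0.79297
Highest is cycle (1) at 0.9410 (≤1, no arbitrage).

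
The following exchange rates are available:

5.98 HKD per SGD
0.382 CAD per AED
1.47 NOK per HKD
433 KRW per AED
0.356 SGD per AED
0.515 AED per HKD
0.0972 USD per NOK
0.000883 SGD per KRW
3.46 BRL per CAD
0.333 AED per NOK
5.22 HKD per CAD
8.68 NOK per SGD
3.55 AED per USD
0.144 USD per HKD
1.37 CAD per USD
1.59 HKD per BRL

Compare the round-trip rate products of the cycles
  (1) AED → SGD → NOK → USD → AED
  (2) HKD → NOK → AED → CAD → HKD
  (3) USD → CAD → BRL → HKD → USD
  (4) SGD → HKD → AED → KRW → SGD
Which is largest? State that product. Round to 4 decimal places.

(1) 0.356 × 8.68 × 0.0972 × 3.55 = 1.06626
(2) 1.47 × 0.333 × 0.382 × 5.22 = 0.97610
(3) 1.37 × 3.46 × 1.59 × 0.144 = 1.08532
(4) 5.98 × 0.515 × 433 × 0.000883 = 1.17749
Highest is cycle (4) at 1.1775 (>1, arbitrage).

1.1775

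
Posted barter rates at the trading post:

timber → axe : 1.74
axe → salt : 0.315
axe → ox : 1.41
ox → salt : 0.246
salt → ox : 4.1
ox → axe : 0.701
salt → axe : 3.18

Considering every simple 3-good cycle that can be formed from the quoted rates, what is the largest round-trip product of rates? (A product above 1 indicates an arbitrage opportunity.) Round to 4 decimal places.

salt→axe→ox→salt: 3.18 × 1.41 × 0.246 = 1.10301
salt→ox→axe→salt: 4.1 × 0.701 × 0.315 = 0.90534
Maximum is salt→axe→ox→salt at 1.1030; arbitrage exists.

1.1030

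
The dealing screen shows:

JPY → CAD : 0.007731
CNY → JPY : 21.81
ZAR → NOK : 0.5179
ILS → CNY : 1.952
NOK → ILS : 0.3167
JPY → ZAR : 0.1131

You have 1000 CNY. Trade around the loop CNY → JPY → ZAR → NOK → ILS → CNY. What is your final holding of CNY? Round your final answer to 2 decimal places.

1000 CNY × 21.81 = 21810 JPY
21810 JPY × 0.1131 = 2466.711 ZAR
2466.711 ZAR × 0.5179 = 1277.5096269 NOK
1277.5096269 NOK × 0.3167 = 404.58729883923 ILS
404.58729883923 ILS × 1.952 = 789.75440733417696 CNY

789.75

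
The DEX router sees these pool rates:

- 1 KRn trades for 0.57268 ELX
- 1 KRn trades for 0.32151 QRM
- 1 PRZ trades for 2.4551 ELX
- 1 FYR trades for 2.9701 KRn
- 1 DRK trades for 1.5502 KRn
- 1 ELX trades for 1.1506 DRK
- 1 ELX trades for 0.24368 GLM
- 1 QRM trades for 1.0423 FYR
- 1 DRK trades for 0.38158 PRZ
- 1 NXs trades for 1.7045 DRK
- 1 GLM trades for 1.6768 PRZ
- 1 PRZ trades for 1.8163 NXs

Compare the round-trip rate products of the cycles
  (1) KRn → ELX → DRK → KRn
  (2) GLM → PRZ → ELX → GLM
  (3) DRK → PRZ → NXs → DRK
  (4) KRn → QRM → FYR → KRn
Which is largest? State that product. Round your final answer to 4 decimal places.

(1) 0.57268 × 1.1506 × 1.5502 = 1.02147
(2) 1.6768 × 2.4551 × 0.24368 = 1.00316
(3) 0.38158 × 1.8163 × 1.7045 = 1.18133
(4) 0.32151 × 1.0423 × 2.9701 = 0.99531
Highest is cycle (3) at 1.1813 (>1, arbitrage).

1.1813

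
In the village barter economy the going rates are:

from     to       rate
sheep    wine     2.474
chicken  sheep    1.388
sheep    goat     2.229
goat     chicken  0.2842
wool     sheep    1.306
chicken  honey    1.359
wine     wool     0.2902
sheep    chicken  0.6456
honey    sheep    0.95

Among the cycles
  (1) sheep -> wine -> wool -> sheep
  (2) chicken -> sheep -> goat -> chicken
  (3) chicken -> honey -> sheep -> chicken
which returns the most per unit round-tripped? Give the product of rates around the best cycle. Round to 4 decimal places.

0.9376

(1) 2.474 × 0.2902 × 1.306 = 0.93765
(2) 1.388 × 2.229 × 0.2842 = 0.87927
(3) 1.359 × 0.95 × 0.6456 = 0.83350
Highest is cycle (1) at 0.9376 (≤1, no arbitrage).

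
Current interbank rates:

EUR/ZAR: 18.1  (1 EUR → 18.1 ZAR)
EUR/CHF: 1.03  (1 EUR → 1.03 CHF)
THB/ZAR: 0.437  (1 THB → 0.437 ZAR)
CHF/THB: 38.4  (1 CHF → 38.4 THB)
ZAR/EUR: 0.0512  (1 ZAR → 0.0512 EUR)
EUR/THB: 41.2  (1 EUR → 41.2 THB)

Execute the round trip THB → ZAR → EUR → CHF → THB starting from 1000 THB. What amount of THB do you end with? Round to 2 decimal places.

1000 THB × 0.437 = 437 ZAR
437 ZAR × 0.0512 = 22.3744 EUR
22.3744 EUR × 1.03 = 23.045632 CHF
23.045632 CHF × 38.4 = 884.9522688 THB

884.95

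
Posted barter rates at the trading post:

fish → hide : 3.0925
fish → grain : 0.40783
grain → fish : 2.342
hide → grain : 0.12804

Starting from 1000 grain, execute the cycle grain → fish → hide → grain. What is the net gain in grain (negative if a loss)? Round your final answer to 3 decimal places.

-72.653

1000 grain × 2.342 = 2342 fish
2342 fish × 3.0925 = 7242.635 hide
7242.635 hide × 0.12804 = 927.3469854 grain
Net change: 927.3469854 − 1000 = -72.6530146 grain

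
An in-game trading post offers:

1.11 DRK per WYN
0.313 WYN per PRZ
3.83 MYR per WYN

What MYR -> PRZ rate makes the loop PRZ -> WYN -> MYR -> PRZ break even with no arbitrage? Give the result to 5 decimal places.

Known legs of the cycle: 0.313 × 3.83 = 1.19879
For no arbitrage the full-cycle product must be 1, so the missing rate is 1 / 1.19879 ≈ 0.8341745.

0.83417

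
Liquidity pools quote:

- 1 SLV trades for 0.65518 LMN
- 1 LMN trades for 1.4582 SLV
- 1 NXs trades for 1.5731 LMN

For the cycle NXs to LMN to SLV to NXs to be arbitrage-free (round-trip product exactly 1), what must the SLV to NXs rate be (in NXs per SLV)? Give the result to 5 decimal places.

Known legs of the cycle: 1.5731 × 1.4582 = 2.29389442
For no arbitrage the full-cycle product must be 1, so the missing rate is 1 / 2.29389442 ≈ 0.4359399.

0.43594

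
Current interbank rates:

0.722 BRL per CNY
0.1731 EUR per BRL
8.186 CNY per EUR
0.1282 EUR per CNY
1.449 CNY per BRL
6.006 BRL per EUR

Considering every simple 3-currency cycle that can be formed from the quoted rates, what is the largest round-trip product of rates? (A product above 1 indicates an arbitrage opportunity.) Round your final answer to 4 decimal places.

CNY→EUR→BRL→CNY: 0.1282 × 6.006 × 1.449 = 1.11569
CNY→BRL→EUR→CNY: 0.722 × 0.1731 × 8.186 = 1.02307
Maximum is CNY→EUR→BRL→CNY at 1.1157; arbitrage exists.

1.1157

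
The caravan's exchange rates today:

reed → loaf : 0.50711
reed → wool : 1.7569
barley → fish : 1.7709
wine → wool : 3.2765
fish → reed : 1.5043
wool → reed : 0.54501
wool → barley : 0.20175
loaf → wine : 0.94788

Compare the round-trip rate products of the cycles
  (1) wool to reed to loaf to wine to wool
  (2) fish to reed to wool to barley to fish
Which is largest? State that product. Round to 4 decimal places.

0.9443

(1) 0.54501 × 0.50711 × 0.94788 × 3.2765 = 0.85836
(2) 1.5043 × 1.7569 × 0.20175 × 1.7709 = 0.94425
Highest is cycle (2) at 0.9443 (≤1, no arbitrage).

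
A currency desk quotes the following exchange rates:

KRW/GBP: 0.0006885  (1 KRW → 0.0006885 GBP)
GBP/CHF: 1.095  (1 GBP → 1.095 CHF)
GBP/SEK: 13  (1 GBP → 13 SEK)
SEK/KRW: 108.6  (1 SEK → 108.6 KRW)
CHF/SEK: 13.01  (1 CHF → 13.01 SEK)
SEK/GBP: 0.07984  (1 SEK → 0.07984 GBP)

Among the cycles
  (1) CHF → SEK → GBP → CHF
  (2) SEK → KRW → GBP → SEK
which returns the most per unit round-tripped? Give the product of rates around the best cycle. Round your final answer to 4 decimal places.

1.1374

(1) 13.01 × 0.07984 × 1.095 = 1.13740
(2) 108.6 × 0.0006885 × 13 = 0.97202
Highest is cycle (1) at 1.1374 (>1, arbitrage).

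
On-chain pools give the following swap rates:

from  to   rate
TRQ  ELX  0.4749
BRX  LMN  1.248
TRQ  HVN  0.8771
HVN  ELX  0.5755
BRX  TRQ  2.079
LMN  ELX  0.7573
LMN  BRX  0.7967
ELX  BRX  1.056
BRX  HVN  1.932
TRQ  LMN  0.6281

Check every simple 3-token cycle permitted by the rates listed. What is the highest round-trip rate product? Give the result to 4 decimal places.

HVN→ELX→BRX→HVN: 0.5755 × 1.056 × 1.932 = 1.17413
TRQ→ELX→BRX→TRQ: 0.4749 × 1.056 × 2.079 = 1.04261
TRQ→LMN→BRX→TRQ: 0.6281 × 0.7967 × 2.079 = 1.04035
LMN→ELX→BRX→LMN: 0.7573 × 1.056 × 1.248 = 0.99804
Maximum is HVN→ELX→BRX→HVN at 1.1741; arbitrage exists.

1.1741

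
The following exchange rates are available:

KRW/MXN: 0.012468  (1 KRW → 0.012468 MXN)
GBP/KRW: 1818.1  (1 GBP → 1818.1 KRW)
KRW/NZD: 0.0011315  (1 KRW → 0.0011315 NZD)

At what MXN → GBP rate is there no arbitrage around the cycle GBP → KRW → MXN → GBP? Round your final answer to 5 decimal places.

0.04411

Known legs of the cycle: 1818.1 × 0.012468 = 22.6680708
For no arbitrage the full-cycle product must be 1, so the missing rate is 1 / 22.6680708 ≈ 0.0441149.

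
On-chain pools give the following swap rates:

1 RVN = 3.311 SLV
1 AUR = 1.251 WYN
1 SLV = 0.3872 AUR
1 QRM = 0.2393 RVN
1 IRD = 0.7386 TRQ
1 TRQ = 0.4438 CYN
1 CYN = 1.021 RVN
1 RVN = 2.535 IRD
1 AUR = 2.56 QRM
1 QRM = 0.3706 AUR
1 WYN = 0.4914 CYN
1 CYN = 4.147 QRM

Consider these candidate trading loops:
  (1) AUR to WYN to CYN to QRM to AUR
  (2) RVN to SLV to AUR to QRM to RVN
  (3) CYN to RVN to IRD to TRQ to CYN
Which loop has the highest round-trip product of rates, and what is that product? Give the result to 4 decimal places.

0.9448

(1) 1.251 × 0.4914 × 4.147 × 0.3706 = 0.94478
(2) 3.311 × 0.3872 × 2.56 × 0.2393 = 0.78538
(3) 1.021 × 2.535 × 0.7386 × 0.4438 = 0.84840
Highest is cycle (1) at 0.9448 (≤1, no arbitrage).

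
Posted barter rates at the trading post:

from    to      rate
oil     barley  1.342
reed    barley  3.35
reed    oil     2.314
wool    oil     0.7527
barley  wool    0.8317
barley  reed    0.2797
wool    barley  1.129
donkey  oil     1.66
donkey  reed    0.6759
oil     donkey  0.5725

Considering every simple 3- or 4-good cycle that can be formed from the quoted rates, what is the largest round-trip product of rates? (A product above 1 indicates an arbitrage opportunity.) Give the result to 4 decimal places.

oil→donkey→reed→oil: 0.5725 × 0.6759 × 2.314 = 0.89541
oil→barley→reed→oil: 1.342 × 0.2797 × 2.314 = 0.86858
oil→barley→wool→oil: 1.342 × 0.8317 × 0.7527 = 0.84012
Maximum is oil→donkey→reed→oil at 0.8954; no arbitrage — every cycle loses value.

0.8954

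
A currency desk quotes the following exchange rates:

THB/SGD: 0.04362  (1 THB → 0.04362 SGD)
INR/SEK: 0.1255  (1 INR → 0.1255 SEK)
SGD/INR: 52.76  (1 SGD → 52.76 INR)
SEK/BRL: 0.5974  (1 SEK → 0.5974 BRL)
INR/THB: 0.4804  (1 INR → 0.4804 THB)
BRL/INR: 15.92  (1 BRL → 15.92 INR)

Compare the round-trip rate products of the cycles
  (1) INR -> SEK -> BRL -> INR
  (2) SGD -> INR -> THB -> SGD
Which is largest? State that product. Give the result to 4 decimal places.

1.1936

(1) 0.1255 × 0.5974 × 15.92 = 1.19358
(2) 52.76 × 0.4804 × 0.04362 = 1.10559
Highest is cycle (1) at 1.1936 (>1, arbitrage).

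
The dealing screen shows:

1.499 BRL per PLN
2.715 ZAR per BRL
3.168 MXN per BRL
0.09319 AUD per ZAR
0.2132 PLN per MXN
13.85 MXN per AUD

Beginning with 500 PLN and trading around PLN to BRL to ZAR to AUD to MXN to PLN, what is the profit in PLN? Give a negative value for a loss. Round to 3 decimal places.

500 PLN × 1.499 = 749.5 BRL
749.5 BRL × 2.715 = 2034.8925 ZAR
2034.8925 ZAR × 0.09319 = 189.631632075 AUD
189.631632075 AUD × 13.85 = 2626.39810423875 MXN
2626.39810423875 MXN × 0.2132 = 559.9480758237015 PLN
Net change: 559.9480758237015 − 500 = 59.9480758237015 PLN

59.948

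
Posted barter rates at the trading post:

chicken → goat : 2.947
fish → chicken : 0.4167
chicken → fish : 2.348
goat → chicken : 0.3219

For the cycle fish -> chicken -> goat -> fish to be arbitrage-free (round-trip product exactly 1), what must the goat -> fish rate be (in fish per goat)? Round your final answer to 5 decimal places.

Known legs of the cycle: 0.4167 × 2.947 = 1.2280149
For no arbitrage the full-cycle product must be 1, so the missing rate is 1 / 1.2280149 ≈ 0.8143224.

0.81432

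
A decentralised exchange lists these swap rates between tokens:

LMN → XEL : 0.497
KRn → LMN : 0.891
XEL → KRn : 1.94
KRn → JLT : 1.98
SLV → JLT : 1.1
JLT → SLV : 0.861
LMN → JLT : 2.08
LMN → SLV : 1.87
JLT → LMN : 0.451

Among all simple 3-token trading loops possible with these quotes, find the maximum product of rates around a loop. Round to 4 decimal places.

SLV→JLT→LMN→SLV: 1.1 × 0.451 × 1.87 = 0.92771
KRn→LMN→XEL→KRn: 0.891 × 0.497 × 1.94 = 0.85908
Maximum is SLV→JLT→LMN→SLV at 0.9277; no arbitrage — every cycle loses value.

0.9277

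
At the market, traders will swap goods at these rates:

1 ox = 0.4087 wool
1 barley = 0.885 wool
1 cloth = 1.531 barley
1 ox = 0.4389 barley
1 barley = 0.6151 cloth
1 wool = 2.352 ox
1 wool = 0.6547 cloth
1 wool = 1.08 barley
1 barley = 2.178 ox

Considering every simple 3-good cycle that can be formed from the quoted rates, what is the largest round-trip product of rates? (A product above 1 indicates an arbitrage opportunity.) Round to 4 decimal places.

wool→barley→ox→wool: 1.08 × 2.178 × 0.4087 = 0.96136
wool→ox→barley→wool: 2.352 × 0.4389 × 0.885 = 0.91358
wool→cloth→barley→wool: 0.6547 × 1.531 × 0.885 = 0.88708
Maximum is wool→barley→ox→wool at 0.9614; no arbitrage — every cycle loses value.

0.9614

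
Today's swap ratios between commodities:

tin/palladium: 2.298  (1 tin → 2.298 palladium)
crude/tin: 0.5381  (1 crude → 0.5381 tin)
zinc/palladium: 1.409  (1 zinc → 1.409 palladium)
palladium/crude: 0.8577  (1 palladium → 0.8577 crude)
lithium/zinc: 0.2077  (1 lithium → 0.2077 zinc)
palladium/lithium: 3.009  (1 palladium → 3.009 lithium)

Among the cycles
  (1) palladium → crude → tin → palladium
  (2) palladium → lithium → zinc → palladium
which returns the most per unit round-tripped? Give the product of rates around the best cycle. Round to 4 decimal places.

1.0606

(1) 0.8577 × 0.5381 × 2.298 = 1.06059
(2) 3.009 × 0.2077 × 1.409 = 0.88058
Highest is cycle (1) at 1.0606 (>1, arbitrage).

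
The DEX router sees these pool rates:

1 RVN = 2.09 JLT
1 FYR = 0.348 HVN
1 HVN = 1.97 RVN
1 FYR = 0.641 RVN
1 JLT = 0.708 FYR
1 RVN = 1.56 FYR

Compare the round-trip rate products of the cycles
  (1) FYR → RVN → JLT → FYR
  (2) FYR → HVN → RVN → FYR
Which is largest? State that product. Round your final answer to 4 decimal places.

1.0695

(1) 0.641 × 2.09 × 0.708 = 0.94850
(2) 0.348 × 1.97 × 1.56 = 1.06947
Highest is cycle (2) at 1.0695 (>1, arbitrage).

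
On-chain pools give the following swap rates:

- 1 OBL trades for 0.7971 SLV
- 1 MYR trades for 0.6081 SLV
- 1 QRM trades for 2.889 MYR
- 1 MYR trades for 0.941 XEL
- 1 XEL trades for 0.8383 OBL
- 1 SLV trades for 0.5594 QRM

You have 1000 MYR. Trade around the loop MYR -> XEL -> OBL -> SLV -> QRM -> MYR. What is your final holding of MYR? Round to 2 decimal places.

1016.18

1000 MYR × 0.941 = 941 XEL
941 XEL × 0.8383 = 788.8403 OBL
788.8403 OBL × 0.7971 = 628.78460313 SLV
628.78460313 SLV × 0.5594 = 351.742106990922 QRM
351.742106990922 QRM × 2.889 = 1016.182947096773658 MYR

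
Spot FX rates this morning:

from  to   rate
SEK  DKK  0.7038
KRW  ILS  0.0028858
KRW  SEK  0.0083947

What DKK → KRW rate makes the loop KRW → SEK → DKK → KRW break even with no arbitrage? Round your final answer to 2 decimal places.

169.26

Known legs of the cycle: 0.0083947 × 0.7038 = 0.00590818986
For no arbitrage the full-cycle product must be 1, so the missing rate is 1 / 0.00590818986 ≈ 169.2566.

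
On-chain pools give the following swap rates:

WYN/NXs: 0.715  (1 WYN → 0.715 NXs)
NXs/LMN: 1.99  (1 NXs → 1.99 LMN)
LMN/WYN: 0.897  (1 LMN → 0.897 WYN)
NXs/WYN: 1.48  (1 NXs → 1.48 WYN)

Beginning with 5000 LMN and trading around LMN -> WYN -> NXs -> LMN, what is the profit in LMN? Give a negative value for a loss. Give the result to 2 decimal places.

1381.48

5000 LMN × 0.897 = 4485 WYN
4485 WYN × 0.715 = 3206.775 NXs
3206.775 NXs × 1.99 = 6381.48225 LMN
Net change: 6381.48225 − 5000 = 1381.48225 LMN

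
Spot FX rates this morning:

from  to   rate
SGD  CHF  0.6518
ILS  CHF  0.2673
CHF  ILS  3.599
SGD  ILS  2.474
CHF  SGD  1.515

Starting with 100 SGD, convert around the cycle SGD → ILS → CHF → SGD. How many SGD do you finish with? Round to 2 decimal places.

100 SGD × 2.474 = 247.4 ILS
247.4 ILS × 0.2673 = 66.13002 CHF
66.13002 CHF × 1.515 = 100.1869803 SGD

100.19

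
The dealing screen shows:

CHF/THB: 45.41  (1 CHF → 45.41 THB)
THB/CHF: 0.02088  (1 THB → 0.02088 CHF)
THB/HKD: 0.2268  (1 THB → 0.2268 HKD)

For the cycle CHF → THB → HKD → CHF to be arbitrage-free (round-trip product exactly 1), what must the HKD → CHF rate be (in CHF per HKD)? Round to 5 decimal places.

0.09710

Known legs of the cycle: 45.41 × 0.2268 = 10.298988
For no arbitrage the full-cycle product must be 1, so the missing rate is 1 / 10.298988 ≈ 0.0970969.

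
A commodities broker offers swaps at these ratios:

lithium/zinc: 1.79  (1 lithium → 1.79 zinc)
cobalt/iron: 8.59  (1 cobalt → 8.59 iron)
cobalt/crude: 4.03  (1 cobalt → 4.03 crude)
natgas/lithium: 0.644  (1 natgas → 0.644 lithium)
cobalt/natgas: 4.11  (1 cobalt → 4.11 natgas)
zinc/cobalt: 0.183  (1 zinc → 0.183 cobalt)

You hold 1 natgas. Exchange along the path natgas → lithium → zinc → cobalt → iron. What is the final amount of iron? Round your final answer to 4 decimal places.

1 natgas × 0.644 = 0.644 lithium
0.644 lithium × 1.79 = 1.15276 zinc
1.15276 zinc × 0.183 = 0.21095508 cobalt
0.21095508 cobalt × 8.59 = 1.8121041372 iron

1.8121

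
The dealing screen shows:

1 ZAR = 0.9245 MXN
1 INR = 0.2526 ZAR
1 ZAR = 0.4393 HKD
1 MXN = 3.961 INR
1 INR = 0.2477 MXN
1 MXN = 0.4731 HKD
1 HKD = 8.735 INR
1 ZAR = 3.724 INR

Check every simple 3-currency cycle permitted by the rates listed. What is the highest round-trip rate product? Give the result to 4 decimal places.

MXN→HKD→INR→MXN: 0.4731 × 8.735 × 0.2477 = 1.02363
HKD→INR→ZAR→HKD: 8.735 × 0.2526 × 0.4393 = 0.96930
MXN→INR→ZAR→MXN: 3.961 × 0.2526 × 0.9245 = 0.92501
Maximum is MXN→HKD→INR→MXN at 1.0236; arbitrage exists.

1.0236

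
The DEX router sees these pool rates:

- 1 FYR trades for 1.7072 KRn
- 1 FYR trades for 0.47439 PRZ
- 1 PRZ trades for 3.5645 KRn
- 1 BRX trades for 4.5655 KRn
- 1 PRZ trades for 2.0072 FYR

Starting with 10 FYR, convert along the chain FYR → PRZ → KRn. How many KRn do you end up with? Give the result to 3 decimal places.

16.910

10 FYR × 0.47439 = 4.7439 PRZ
4.7439 PRZ × 3.5645 = 16.90963155 KRn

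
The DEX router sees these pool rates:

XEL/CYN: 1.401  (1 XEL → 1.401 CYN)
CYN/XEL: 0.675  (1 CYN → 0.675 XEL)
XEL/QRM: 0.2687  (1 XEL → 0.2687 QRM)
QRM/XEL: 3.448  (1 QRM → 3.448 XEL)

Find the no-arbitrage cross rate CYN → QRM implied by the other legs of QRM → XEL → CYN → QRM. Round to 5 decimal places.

Known legs of the cycle: 3.448 × 1.401 = 4.830648
For no arbitrage the full-cycle product must be 1, so the missing rate is 1 / 4.830648 ≈ 0.2070116.

0.20701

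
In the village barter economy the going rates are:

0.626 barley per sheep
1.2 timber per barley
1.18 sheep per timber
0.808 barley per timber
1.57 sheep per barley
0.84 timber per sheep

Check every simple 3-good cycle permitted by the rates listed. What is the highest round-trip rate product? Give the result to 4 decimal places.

1.0656

barley→sheep→timber→barley: 1.57 × 0.84 × 0.808 = 1.06559
barley→timber→sheep→barley: 1.2 × 1.18 × 0.626 = 0.88642
Maximum is barley→sheep→timber→barley at 1.0656; arbitrage exists.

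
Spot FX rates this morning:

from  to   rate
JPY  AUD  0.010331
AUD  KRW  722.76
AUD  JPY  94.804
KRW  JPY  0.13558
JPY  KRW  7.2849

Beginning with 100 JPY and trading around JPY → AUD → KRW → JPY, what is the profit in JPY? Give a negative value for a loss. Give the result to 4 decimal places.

100 JPY × 0.010331 = 1.0331 AUD
1.0331 AUD × 722.76 = 746.683356 KRW
746.683356 KRW × 0.13558 = 101.23532940648 JPY
Net change: 101.23532940648 − 100 = 1.23532940648 JPY

1.2353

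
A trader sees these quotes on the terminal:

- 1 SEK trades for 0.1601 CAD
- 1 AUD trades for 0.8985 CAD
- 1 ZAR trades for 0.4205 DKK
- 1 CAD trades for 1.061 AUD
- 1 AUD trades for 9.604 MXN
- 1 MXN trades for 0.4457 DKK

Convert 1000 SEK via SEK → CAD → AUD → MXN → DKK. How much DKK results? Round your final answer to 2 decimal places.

1000 SEK × 0.1601 = 160.1 CAD
160.1 CAD × 1.061 = 169.8661 AUD
169.8661 AUD × 9.604 = 1631.3940244 MXN
1631.3940244 MXN × 0.4457 = 727.11231667508 DKK

727.11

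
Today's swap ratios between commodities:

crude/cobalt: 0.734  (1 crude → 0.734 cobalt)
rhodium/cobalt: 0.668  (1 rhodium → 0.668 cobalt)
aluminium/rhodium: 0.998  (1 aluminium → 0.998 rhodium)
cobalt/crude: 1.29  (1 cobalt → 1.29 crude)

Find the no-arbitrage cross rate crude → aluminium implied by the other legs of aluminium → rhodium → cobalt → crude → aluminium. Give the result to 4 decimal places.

Known legs of the cycle: 0.998 × 0.668 × 1.29 = 0.85999656
For no arbitrage the full-cycle product must be 1, so the missing rate is 1 / 0.85999656 ≈ 1.162795.

1.1628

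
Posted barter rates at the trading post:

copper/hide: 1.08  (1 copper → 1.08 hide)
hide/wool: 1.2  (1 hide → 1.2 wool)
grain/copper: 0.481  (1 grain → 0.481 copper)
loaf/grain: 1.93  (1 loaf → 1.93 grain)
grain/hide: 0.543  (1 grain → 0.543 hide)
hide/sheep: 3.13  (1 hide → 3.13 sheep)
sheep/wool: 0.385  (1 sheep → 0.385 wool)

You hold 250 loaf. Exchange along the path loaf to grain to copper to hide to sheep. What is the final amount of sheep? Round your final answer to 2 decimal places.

250 loaf × 1.93 = 482.5 grain
482.5 grain × 0.481 = 232.0825 copper
232.0825 copper × 1.08 = 250.6491 hide
250.6491 hide × 3.13 = 784.531683 sheep

784.53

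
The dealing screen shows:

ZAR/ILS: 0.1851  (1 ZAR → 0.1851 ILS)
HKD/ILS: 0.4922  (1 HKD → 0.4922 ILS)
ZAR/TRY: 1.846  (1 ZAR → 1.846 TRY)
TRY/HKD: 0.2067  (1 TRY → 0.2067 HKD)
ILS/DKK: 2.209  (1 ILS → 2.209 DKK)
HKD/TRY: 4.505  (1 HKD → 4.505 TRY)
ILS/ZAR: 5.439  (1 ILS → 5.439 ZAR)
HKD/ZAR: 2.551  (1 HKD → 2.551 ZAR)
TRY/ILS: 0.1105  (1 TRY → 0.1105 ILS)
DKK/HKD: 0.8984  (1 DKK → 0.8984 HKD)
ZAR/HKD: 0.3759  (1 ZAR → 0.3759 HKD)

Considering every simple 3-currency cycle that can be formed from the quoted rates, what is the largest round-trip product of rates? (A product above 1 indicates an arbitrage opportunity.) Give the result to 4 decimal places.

1.1095

TRY→ILS→ZAR→TRY: 0.1105 × 5.439 × 1.846 = 1.10946
HKD→ILS→ZAR→HKD: 0.4922 × 5.439 × 0.3759 = 1.00631
DKK→HKD→ILS→DKK: 0.8984 × 0.4922 × 2.209 = 0.97680
TRY→HKD→ZAR→TRY: 0.2067 × 2.551 × 1.846 = 0.97338
Maximum is TRY→ILS→ZAR→TRY at 1.1095; arbitrage exists.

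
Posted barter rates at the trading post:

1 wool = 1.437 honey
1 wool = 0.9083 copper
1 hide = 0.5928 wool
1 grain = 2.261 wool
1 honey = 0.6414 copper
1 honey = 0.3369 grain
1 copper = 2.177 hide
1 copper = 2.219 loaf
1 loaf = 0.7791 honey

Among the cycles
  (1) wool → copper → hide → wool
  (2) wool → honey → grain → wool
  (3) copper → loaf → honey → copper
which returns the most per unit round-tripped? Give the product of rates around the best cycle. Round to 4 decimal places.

1.1722

(1) 0.9083 × 2.177 × 0.5928 = 1.17218
(2) 1.437 × 0.3369 × 2.261 = 1.09461
(3) 2.219 × 0.7791 × 0.6414 = 1.10887
Highest is cycle (1) at 1.1722 (>1, arbitrage).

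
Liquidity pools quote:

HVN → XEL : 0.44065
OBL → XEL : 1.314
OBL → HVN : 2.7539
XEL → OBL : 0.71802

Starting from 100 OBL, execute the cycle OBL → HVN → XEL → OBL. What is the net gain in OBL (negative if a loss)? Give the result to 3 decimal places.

-12.868

100 OBL × 2.7539 = 275.39 HVN
275.39 HVN × 0.44065 = 121.3506035 XEL
121.3506035 XEL × 0.71802 = 87.13216032507 OBL
Net change: 87.13216032507 − 100 = -12.86783967493 OBL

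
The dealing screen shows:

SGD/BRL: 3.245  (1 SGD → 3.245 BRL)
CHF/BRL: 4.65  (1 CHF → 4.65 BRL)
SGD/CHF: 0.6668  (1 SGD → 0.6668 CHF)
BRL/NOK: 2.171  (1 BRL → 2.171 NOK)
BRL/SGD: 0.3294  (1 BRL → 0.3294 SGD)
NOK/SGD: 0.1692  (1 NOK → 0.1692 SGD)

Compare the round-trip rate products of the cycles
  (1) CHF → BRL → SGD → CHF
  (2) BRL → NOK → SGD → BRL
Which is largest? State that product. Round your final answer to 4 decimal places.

1.1920

(1) 4.65 × 0.3294 × 0.6668 = 1.02134
(2) 2.171 × 0.1692 × 3.245 = 1.19200
Highest is cycle (2) at 1.1920 (>1, arbitrage).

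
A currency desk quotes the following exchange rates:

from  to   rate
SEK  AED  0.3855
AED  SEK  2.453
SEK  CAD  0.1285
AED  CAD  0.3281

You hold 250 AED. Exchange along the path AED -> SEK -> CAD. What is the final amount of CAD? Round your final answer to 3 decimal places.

78.803

250 AED × 2.453 = 613.25 SEK
613.25 SEK × 0.1285 = 78.802625 CAD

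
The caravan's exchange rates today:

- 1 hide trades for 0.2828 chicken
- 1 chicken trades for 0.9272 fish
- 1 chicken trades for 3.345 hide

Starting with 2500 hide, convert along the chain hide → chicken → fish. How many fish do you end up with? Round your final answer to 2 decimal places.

655.53

2500 hide × 0.2828 = 707 chicken
707 chicken × 0.9272 = 655.5304 fish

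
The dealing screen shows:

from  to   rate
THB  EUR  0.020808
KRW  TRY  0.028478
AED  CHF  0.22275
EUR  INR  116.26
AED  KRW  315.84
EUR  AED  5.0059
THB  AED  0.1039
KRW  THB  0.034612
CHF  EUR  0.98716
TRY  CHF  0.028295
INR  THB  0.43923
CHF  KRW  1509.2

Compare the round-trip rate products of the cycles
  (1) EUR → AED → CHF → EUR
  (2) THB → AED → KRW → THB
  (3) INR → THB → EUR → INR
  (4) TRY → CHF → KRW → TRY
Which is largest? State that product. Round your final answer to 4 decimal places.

1.2161

(1) 5.0059 × 0.22275 × 0.98716 = 1.10075
(2) 0.1039 × 315.84 × 0.034612 = 1.13582
(3) 0.43923 × 0.020808 × 116.26 = 1.06256
(4) 0.028295 × 1509.2 × 0.028478 = 1.21609
Highest is cycle (4) at 1.2161 (>1, arbitrage).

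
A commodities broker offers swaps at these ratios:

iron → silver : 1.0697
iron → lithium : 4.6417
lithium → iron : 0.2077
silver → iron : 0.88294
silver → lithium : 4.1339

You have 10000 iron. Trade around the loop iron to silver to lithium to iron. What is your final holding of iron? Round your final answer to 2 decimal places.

10000 iron × 1.0697 = 10697 silver
10697 silver × 4.1339 = 44220.3283 lithium
44220.3283 lithium × 0.2077 = 9184.56218791 iron

9184.56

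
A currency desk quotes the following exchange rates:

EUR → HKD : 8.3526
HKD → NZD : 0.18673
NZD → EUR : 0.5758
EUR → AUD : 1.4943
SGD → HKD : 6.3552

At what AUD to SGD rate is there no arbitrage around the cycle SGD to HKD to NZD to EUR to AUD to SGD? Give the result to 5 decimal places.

Known legs of the cycle: 6.3552 × 0.18673 × 0.5758 × 1.4943 = 1.02106355867293824
For no arbitrage the full-cycle product must be 1, so the missing rate is 1 / 1.02106355867293824 ≈ 0.9793710.

0.97937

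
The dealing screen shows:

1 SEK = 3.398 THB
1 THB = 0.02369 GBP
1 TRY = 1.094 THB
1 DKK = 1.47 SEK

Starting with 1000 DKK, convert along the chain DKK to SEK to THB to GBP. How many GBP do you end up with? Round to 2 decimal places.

118.33

1000 DKK × 1.47 = 1470 SEK
1470 SEK × 3.398 = 4995.06 THB
4995.06 THB × 0.02369 = 118.3329714 GBP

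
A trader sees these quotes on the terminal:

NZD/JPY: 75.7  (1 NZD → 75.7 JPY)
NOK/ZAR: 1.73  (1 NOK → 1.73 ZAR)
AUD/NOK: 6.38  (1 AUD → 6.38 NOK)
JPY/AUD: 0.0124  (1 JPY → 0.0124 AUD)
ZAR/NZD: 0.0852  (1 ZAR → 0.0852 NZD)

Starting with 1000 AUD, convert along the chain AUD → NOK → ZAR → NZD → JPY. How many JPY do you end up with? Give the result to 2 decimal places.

71187.26

1000 AUD × 6.38 = 6380 NOK
6380 NOK × 1.73 = 11037.4 ZAR
11037.4 ZAR × 0.0852 = 940.38648 NZD
940.38648 NZD × 75.7 = 71187.256536 JPY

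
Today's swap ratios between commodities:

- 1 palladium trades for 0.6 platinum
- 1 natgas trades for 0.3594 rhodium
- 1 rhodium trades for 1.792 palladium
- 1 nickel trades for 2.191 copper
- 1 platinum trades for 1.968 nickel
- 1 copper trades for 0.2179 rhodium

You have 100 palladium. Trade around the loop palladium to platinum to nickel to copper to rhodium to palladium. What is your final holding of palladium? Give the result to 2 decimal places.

100 palladium × 0.6 = 60 platinum
60 platinum × 1.968 = 118.08 nickel
118.08 nickel × 2.191 = 258.71328 copper
258.71328 copper × 0.2179 = 56.373623712 rhodium
56.373623712 rhodium × 1.792 = 101.021533691904 palladium

101.02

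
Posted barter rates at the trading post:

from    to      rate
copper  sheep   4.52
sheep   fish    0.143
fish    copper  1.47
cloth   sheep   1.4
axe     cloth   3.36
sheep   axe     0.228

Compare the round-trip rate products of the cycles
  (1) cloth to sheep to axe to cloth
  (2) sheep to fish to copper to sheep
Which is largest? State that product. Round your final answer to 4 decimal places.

1.0725

(1) 1.4 × 0.228 × 3.36 = 1.07251
(2) 0.143 × 1.47 × 4.52 = 0.95015
Highest is cycle (1) at 1.0725 (>1, arbitrage).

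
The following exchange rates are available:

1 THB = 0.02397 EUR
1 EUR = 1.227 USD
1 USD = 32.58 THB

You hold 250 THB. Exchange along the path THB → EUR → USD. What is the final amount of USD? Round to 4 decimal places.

250 THB × 0.02397 = 5.9925 EUR
5.9925 EUR × 1.227 = 7.3527975 USD

7.3528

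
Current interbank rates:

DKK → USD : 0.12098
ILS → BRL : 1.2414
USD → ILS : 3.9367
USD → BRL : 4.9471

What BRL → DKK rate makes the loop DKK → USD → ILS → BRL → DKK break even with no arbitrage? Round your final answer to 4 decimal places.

Known legs of the cycle: 0.12098 × 3.9367 × 1.2414 = 0.5912316045924
For no arbitrage the full-cycle product must be 1, so the missing rate is 1 / 0.5912316045924 ≈ 1.691385.

1.6914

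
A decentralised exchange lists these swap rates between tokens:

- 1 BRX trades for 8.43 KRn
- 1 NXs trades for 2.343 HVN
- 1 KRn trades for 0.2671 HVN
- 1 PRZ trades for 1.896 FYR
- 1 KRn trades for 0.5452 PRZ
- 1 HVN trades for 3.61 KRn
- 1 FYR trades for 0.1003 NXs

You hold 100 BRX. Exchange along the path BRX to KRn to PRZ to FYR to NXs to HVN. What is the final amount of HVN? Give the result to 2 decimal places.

100 BRX × 8.43 = 843 KRn
843 KRn × 0.5452 = 459.6036 PRZ
459.6036 PRZ × 1.896 = 871.4084256 FYR
871.4084256 FYR × 0.1003 = 87.40226508768 NXs
87.40226508768 NXs × 2.343 = 204.78350710043424 HVN

204.78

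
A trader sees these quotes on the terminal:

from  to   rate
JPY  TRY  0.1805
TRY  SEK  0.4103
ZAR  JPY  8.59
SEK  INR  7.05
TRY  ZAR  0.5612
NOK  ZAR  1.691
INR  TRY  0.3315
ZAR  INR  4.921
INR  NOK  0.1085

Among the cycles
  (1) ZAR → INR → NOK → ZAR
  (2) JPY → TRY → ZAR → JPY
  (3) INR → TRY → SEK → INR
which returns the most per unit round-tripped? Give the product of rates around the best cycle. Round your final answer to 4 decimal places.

0.9589

(1) 4.921 × 0.1085 × 1.691 = 0.90287
(2) 0.1805 × 0.5612 × 8.59 = 0.87014
(3) 0.3315 × 0.4103 × 7.05 = 0.95890
Highest is cycle (3) at 0.9589 (≤1, no arbitrage).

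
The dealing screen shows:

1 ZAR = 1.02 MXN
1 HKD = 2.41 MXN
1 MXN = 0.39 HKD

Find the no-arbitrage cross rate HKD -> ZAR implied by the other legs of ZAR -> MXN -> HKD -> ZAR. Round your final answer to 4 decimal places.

Known legs of the cycle: 1.02 × 0.39 = 0.3978
For no arbitrage the full-cycle product must be 1, so the missing rate is 1 / 0.3978 ≈ 2.513826.

2.5138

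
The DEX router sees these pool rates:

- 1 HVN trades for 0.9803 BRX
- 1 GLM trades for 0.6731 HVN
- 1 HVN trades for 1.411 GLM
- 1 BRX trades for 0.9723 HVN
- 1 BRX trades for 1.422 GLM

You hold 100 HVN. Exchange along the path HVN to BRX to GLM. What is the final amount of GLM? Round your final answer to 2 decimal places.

139.40

100 HVN × 0.9803 = 98.03 BRX
98.03 BRX × 1.422 = 139.39866 GLM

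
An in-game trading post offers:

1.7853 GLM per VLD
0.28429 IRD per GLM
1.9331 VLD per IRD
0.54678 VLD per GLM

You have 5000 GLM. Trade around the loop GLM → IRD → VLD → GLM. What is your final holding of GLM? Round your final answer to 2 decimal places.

5000 GLM × 0.28429 = 1421.45 IRD
1421.45 IRD × 1.9331 = 2747.804995 VLD
2747.804995 VLD × 1.7853 = 4905.6562575735 GLM

4905.66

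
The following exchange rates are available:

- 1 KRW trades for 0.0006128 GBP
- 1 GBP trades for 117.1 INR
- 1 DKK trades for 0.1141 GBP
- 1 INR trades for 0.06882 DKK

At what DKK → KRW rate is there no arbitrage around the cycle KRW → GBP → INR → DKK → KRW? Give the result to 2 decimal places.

202.49

Known legs of the cycle: 0.0006128 × 117.1 × 0.06882 = 0.0049384461216
For no arbitrage the full-cycle product must be 1, so the missing rate is 1 / 0.0049384461216 ≈ 202.4928.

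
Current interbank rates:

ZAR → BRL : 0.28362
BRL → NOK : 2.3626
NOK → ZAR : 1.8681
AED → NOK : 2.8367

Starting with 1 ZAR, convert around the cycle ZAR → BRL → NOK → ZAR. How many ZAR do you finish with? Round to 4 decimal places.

1 ZAR × 0.28362 = 0.28362 BRL
0.28362 BRL × 2.3626 = 0.670080612 NOK
0.670080612 NOK × 1.8681 = 1.2517775912772 ZAR

1.2518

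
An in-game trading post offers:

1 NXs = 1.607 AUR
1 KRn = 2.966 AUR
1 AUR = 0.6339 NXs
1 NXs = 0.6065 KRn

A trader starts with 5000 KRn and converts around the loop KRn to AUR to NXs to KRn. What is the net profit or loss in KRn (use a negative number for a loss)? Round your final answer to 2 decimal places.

5000 KRn × 2.966 = 14830 AUR
14830 AUR × 0.6339 = 9400.737 NXs
9400.737 NXs × 0.6065 = 5701.5469905 KRn
Net change: 5701.5469905 − 5000 = 701.5469905 KRn

701.55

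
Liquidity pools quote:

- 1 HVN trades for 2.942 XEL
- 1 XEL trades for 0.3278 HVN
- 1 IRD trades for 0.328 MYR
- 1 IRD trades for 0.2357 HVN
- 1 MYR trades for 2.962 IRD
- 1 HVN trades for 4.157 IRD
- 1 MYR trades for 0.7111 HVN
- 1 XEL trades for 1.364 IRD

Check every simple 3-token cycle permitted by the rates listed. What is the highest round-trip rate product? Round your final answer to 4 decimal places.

0.9696

HVN→IRD→MYR→HVN: 4.157 × 0.328 × 0.7111 = 0.96958
HVN→XEL→IRD→HVN: 2.942 × 1.364 × 0.2357 = 0.94584
Maximum is HVN→IRD→MYR→HVN at 0.9696; no arbitrage — every cycle loses value.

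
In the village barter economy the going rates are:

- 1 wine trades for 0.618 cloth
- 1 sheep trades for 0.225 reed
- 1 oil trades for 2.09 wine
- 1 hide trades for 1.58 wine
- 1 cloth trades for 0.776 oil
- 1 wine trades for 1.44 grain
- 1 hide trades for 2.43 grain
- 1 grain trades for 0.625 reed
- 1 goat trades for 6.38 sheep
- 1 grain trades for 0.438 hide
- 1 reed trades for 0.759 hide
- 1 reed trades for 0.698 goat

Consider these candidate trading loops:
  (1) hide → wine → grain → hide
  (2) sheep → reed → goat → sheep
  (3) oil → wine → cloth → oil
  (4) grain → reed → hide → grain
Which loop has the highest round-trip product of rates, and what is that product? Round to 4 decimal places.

1.1527

(1) 1.58 × 1.44 × 0.438 = 0.99654
(2) 0.225 × 0.698 × 6.38 = 1.00198
(3) 2.09 × 0.618 × 0.776 = 1.00230
(4) 0.625 × 0.759 × 2.43 = 1.15273
Highest is cycle (4) at 1.1527 (>1, arbitrage).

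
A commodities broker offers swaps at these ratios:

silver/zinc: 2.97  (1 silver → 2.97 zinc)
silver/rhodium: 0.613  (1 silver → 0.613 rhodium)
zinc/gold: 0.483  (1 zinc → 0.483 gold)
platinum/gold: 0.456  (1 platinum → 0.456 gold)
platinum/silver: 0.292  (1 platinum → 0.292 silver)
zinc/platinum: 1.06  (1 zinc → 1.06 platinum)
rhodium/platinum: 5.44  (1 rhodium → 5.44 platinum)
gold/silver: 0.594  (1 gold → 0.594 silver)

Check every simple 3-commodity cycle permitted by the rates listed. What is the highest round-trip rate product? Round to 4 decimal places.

platinum→silver→rhodium→platinum: 0.292 × 0.613 × 5.44 = 0.97374
zinc→platinum→silver→zinc: 1.06 × 0.292 × 2.97 = 0.91927
zinc→gold→silver→zinc: 0.483 × 0.594 × 2.97 = 0.85210
Maximum is platinum→silver→rhodium→platinum at 0.9737; no arbitrage — every cycle loses value.

0.9737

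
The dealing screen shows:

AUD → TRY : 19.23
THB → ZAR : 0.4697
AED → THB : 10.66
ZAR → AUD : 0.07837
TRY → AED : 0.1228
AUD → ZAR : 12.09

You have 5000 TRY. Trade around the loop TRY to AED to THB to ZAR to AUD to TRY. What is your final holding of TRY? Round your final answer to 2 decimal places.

4633.14

5000 TRY × 0.1228 = 614 AED
614 AED × 10.66 = 6545.24 THB
6545.24 THB × 0.4697 = 3074.299228 ZAR
3074.299228 ZAR × 0.07837 = 240.93283049836 AUD
240.93283049836 AUD × 19.23 = 4633.1383304834628 TRY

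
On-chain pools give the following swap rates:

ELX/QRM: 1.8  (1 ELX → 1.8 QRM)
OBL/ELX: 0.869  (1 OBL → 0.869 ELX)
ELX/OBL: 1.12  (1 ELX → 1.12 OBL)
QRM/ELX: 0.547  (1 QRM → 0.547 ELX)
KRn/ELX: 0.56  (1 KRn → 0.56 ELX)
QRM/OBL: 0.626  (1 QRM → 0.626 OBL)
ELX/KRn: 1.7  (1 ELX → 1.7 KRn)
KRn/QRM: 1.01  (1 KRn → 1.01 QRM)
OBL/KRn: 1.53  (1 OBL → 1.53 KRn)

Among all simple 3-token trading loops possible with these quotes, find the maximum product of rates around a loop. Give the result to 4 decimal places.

0.9792

ELX→QRM→OBL→ELX: 1.8 × 0.626 × 0.869 = 0.97919
OBL→KRn→QRM→OBL: 1.53 × 1.01 × 0.626 = 0.96736
ELX→OBL→KRn→ELX: 1.12 × 1.53 × 0.56 = 0.95962
ELX→KRn→QRM→ELX: 1.7 × 1.01 × 0.547 = 0.93920
Maximum is ELX→QRM→OBL→ELX at 0.9792; no arbitrage — every cycle loses value.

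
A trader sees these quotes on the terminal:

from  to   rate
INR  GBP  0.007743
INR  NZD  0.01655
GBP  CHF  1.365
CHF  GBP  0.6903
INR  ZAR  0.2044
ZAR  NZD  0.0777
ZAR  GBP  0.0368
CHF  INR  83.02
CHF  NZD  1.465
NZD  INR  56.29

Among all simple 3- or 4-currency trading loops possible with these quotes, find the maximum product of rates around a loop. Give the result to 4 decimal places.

0.8940

NZD→INR→ZAR→NZD: 56.29 × 0.2044 × 0.0777 = 0.89399
GBP→CHF→INR→GBP: 1.365 × 83.02 × 0.007743 = 0.87745
NZD→INR→GBP→CHF→NZD: 56.29 × 0.007743 × 1.365 × 1.465 = 0.87159
GBP→CHF→INR→ZAR→GBP: 1.365 × 83.02 × 0.2044 × 0.0368 = 0.85240
Maximum is NZD→INR→ZAR→NZD at 0.8940; no arbitrage — every cycle loses value.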